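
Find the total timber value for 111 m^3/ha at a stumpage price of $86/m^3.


Value = 111 * 86 = $9546/ha

$9546/ha


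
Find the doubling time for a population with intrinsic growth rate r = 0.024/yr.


td = ln(2) / 0.024 = 0.693147 / 0.024 = 28.8811 ≈ 28.9 years

28.9 years


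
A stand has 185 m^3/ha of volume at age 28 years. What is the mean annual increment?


MAI = 185 / 28 = 6.6071 ≈ 6.61 m^3/ha/yr

6.61 m^3/ha/yr


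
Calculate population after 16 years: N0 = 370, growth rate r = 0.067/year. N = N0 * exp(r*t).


r*t = 0.067 * 16 = 1.072
exp(1.072) = 2.92122
N = 370 * 2.92122 = 1080.85 ≈ 1081

1081


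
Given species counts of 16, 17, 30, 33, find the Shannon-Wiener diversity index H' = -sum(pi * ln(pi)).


Total N = 16 + 17 + 30 + 33 = 96
Per-species terms:
  p = 16/96 = 0.166667; ln(p) = -1.791757; p*ln(p) = 0.166667 * (-1.791757) = -0.298627
  p = 17/96 = 0.177083; ln(p) = -1.731137; p*ln(p) = 0.177083 * (-1.731137) = -0.306555
  p = 30/96 = 0.312500; ln(p) = -1.163151; p*ln(p) = 0.312500 * (-1.163151) = -0.363485
  p = 33/96 = 0.343750; ln(p) = -1.067841; p*ln(p) = 0.343750 * (-1.067841) = -0.367070
sum(p*ln(p)) = (-0.298627) + (-0.306555) + (-0.363485) + (-0.367070) = -1.335737
H' = -(-1.335737) = 1.335737 ≈ 1.3357

1.3357


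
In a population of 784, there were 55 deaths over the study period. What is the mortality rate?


Mortality rate = 55 / 784 = 0.070153 ≈ 0.0702

0.0702


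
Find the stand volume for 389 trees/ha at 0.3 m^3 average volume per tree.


V_stand = 389 * 0.3 = 116.7 m^3/ha

116.7 m^3/ha


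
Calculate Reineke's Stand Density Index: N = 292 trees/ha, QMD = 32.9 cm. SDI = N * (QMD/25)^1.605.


QMD/25 = 32.9/25 = 1.316
(1.316)^1.605 = exp(1.605 * ln(1.316)) = exp(1.605 * 0.274597) = exp(0.440728) = 1.55384
SDI = 292 * 1.55384 = 453.721 ≈ 454

454


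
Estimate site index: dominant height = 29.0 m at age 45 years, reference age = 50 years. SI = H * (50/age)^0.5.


50/45 = 1.11111
(1.11111)^0.5 = 1.05409
SI = 29.0 * 1.05409 = 30.5686 ≈ 30.6 m

30.6 m


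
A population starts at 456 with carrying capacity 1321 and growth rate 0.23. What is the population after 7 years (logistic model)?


(K - N0)/N0 = (1321 - 456)/456 = 865/456 = 1.89693
r*t = 0.23 * 7 = 1.61; exp(-1.61) = 0.199888
1.89693 * 0.199888 = 0.379174
1 + 0.379174 = 1.37917
N = 1321 / 1.37917 = 957.822 ≈ 958

958


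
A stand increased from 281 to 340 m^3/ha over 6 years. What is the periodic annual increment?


PAI = (V2 - V1) / period = (340 - 281) / 6 = 59 / 6 = 9.8333 ≈ 9.83 m^3/ha/yr

9.83 m^3/ha/yr


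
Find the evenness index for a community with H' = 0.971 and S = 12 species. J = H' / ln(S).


ln(12) = 2.48491
J = H' / ln(S) = 0.971 / 2.48491 = 0.390759 ≈ 0.3908

0.3908


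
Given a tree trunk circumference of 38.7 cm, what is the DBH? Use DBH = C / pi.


DBH = C / pi = 38.7 / 3.141593 = 12.3186 ≈ 12.32 cm

12.32 cm


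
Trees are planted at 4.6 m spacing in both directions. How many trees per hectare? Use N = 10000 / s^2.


N = 10000 / 4.6^2 = 10000 / 21.16 = 472.590 ≈ 473 trees/ha

473 trees/ha


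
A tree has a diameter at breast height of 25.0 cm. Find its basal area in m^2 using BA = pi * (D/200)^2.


D/200 = 25.0/200 = 0.125 m
(D/200)^2 = 0.125^2 = 0.015625
BA = 3.141593 * 0.015625 = 0.0490874 ≈ 0.0491 m^2

0.0491 m^2


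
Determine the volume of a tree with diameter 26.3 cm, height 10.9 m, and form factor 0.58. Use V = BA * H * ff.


(D/200)^2 = (26.3/200)^2 = 0.1315^2 = 0.01729225
BA = 3.141593 * 0.01729225 = 0.0543252 m^2
V = 0.0543252 * 10.9 * 0.58 = 0.343444 ≈ 0.343 m^3

0.343 m^3


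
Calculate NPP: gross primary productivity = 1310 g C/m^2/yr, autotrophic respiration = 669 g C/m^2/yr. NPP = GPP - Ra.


NPP = GPP - Ra = 1310 - 669 = 641 g C/m^2/yr

641 g C/m^2/yr


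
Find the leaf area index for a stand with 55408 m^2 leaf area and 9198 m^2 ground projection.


LAI = 55408 / 9198 = 6.0239 ≈ 6.02

6.02


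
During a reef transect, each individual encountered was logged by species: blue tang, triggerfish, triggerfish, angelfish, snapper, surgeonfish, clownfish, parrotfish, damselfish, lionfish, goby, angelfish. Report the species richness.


Total individuals logged = 12
Distinct species (count of individuals): blue tang (1), triggerfish (2), angelfish (2), snapper (1), surgeonfish (1), clownfish (1), parrotfish (1), damselfish (1), lionfish (1), goby (1)
Species richness = number of distinct species = 10

10


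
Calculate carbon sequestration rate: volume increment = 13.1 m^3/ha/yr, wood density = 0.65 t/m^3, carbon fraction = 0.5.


C = 13.1 * 0.65 * 0.5 = 4.2575 ≈ 4.26 t C/ha/yr

4.26 t C/ha/yr


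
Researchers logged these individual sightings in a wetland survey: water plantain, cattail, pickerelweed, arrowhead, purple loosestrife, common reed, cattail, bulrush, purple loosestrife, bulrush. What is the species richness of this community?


Total individuals logged = 10
Distinct species (count of individuals): water plantain (1), cattail (2), pickerelweed (1), arrowhead (1), purple loosestrife (2), common reed (1), bulrush (2)
Species richness = number of distinct species = 7

7


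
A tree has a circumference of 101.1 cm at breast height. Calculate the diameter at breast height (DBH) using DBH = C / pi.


DBH = C / pi = 101.1 / 3.141593 = 32.1811 ≈ 32.18 cm

32.18 cm


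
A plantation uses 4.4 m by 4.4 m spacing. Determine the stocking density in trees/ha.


N = 10000 / 4.4^2 = 10000 / 19.36 = 516.529 ≈ 517 trees/ha

517 trees/ha


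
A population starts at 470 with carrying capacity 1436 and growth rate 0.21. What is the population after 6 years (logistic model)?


(K - N0)/N0 = (1436 - 470)/470 = 966/470 = 2.05532
r*t = 0.21 * 6 = 1.26; exp(-1.26) = 0.283654
2.05532 * 0.283654 = 0.583000
1 + 0.583000 = 1.58300
N = 1436 / 1.58300 = 907.138 ≈ 907

907


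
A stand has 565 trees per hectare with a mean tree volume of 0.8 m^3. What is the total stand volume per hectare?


V_stand = 565 * 0.8 = 452.0 m^3/ha

452.0 m^3/ha


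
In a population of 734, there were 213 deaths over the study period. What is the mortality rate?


Mortality rate = 213 / 734 = 0.290191 ≈ 0.2902

0.2902


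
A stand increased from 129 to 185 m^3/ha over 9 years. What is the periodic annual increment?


PAI = (V2 - V1) / period = (185 - 129) / 9 = 56 / 9 = 6.2222 ≈ 6.22 m^3/ha/yr

6.22 m^3/ha/yr


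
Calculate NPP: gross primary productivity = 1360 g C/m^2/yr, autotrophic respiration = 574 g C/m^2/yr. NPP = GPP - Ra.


NPP = GPP - Ra = 1360 - 574 = 786 g C/m^2/yr

786 g C/m^2/yr


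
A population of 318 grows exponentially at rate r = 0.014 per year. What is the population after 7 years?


r*t = 0.014 * 7 = 0.098
exp(0.098) = 1.10296
N = 318 * 1.10296 = 350.741 ≈ 351

351


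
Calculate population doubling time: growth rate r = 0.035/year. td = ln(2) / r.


td = ln(2) / 0.035 = 0.693147 / 0.035 = 19.8042 ≈ 19.8 years

19.8 years


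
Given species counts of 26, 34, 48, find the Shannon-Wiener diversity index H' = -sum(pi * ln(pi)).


Total N = 26 + 34 + 48 = 108
Per-species terms:
  p = 26/108 = 0.240741; ln(p) = -1.424034; p*ln(p) = 0.240741 * (-1.424034) = -0.342823
  p = 34/108 = 0.314815; ln(p) = -1.155770; p*ln(p) = 0.314815 * (-1.155770) = -0.363854
  p = 48/108 = 0.444444; ln(p) = -0.810931; p*ln(p) = 0.444444 * (-0.810931) = -0.360413
sum(p*ln(p)) = (-0.342823) + (-0.363854) + (-0.360413) = -1.067090
H' = -(-1.067090) = 1.067090 ≈ 1.0671

1.0671


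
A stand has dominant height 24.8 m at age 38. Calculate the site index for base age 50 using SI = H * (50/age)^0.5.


50/38 = 1.31579
(1.31579)^0.5 = 1.14708
SI = 24.8 * 1.14708 = 28.4476 ≈ 28.4 m

28.4 m


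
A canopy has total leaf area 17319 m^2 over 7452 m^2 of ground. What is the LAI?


LAI = 17319 / 7452 = 2.3241 ≈ 2.32

2.32


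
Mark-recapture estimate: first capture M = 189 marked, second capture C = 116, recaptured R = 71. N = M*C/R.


N = M * C / R = 189 * 116 / 71 = 21924 / 71 = 308.79 ≈ 309

309 individuals


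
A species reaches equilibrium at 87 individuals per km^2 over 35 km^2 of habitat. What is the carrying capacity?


K = 87 * 35 = 3045 individuals

3045 individuals


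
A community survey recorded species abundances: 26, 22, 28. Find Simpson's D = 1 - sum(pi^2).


Total N = 26 + 22 + 28 = 76
Per-species terms:
  p = 26/76 = 0.342105; p^2 = 0.342105^2 = 0.117036
  p = 22/76 = 0.289474; p^2 = 0.289474^2 = 0.083795
  p = 28/76 = 0.368421; p^2 = 0.368421^2 = 0.135734
sum(p^2) = 0.117036 + 0.083795 + 0.135734 = 0.336565
D = 1 - 0.336565 = 0.663435 ≈ 0.6634

0.6634


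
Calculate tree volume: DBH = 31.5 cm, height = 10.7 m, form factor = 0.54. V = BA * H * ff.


(D/200)^2 = (31.5/200)^2 = 0.1575^2 = 0.02480625
BA = 3.141593 * 0.02480625 = 0.0779311 m^2
V = 0.0779311 * 10.7 * 0.54 = 0.450286 ≈ 0.450 m^3

0.450 m^3


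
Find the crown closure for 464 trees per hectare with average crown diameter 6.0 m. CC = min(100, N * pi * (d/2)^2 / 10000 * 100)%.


(d/2)^2 = (6.0/2)^2 = 3^2 = 9
Crown area = 3.141593 * 9 = 28.2743 m^2
N * area / 10000 * 100 = 464 * 28.2743 / 10000 * 100 = 131.193
CC = min(100, 131.193) = 100%

100%


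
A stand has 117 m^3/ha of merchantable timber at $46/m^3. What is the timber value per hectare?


Value = 117 * 46 = $5382/ha

$5382/ha


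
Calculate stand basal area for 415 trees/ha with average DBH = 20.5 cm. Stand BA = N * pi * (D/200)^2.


(D/200)^2 = (20.5/200)^2 = 0.1025^2 = 0.01050625
Individual BA = 3.141593 * 0.01050625 = 0.0330064 m^2
Stand BA = 415 * 0.0330064 = 13.6977 ≈ 13.70 m^2/ha

13.70 m^2/ha


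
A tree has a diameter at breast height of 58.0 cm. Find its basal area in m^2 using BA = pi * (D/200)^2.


D/200 = 58.0/200 = 0.29 m
(D/200)^2 = 0.29^2 = 0.0841
BA = 3.141593 * 0.0841 = 0.264208 ≈ 0.2642 m^2

0.2642 m^2


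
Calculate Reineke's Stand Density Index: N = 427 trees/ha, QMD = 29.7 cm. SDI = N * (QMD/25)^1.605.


QMD/25 = 29.7/25 = 1.188
(1.188)^1.605 = exp(1.605 * ln(1.188)) = exp(1.605 * 0.172271) = exp(0.276495) = 1.31850
SDI = 427 * 1.31850 = 563.000 ≈ 563

563


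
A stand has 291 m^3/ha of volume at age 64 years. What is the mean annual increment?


MAI = 291 / 64 = 4.5469 ≈ 4.55 m^3/ha/yr

4.55 m^3/ha/yr


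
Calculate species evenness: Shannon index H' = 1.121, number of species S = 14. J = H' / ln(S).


ln(14) = 2.63906
J = H' / ln(S) = 1.121 / 2.63906 = 0.424772 ≈ 0.4248

0.4248


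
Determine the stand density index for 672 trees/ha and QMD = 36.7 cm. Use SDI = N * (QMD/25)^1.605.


QMD/25 = 36.7/25 = 1.468
(1.468)^1.605 = exp(1.605 * ln(1.468)) = exp(1.605 * 0.383901) = exp(0.616161) = 1.85181
SDI = 672 * 1.85181 = 1244.42 ≈ 1244

1244


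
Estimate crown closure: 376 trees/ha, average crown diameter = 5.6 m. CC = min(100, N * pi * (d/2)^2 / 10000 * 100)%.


(d/2)^2 = (5.6/2)^2 = 2.8^2 = 7.84
Crown area = 3.141593 * 7.84 = 24.6301 m^2
N * area / 10000 * 100 = 376 * 24.6301 / 10000 * 100 = 92.6092
CC = min(100, 92.6092) = 92.6092 ≈ 92.6%

92.6%


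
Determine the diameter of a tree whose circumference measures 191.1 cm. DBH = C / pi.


DBH = C / pi = 191.1 / 3.141593 = 60.8290 ≈ 60.83 cm

60.83 cm


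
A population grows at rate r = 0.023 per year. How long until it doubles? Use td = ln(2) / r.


td = ln(2) / 0.023 = 0.693147 / 0.023 = 30.1368 ≈ 30.1 years

30.1 years


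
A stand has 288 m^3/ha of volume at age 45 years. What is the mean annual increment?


MAI = 288 / 45 = 6.40 m^3/ha/yr

6.40 m^3/ha/yr


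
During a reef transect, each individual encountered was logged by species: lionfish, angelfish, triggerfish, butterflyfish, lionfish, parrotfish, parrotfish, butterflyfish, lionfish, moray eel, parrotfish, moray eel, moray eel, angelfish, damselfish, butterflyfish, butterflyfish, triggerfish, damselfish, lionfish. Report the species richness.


Total individuals logged = 20
Distinct species (count of individuals): lionfish (4), angelfish (2), triggerfish (2), butterflyfish (4), parrotfish (3), moray eel (3), damselfish (2)
Species richness = number of distinct species = 7

7


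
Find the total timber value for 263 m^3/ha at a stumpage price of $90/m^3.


Value = 263 * 90 = $23670/ha

$23670/ha


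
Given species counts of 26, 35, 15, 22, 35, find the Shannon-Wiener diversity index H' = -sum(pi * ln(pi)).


Total N = 26 + 35 + 15 + 22 + 35 = 133
Per-species terms:
  p = 26/133 = 0.195489; ln(p) = -1.632251; p*ln(p) = 0.195489 * (-1.632251) = -0.319087
  p = 35/133 = 0.263158; ln(p) = -1.335001; p*ln(p) = 0.263158 * (-1.335001) = -0.351316
  p = 15/133 = 0.112782; ln(p) = -2.182299; p*ln(p) = 0.112782 * (-2.182299) = -0.246124
  p = 22/133 = 0.165414; ln(p) = -1.799304; p*ln(p) = 0.165414 * (-1.799304) = -0.297630
  p = 35/133 = 0.263158; ln(p) = -1.335001; p*ln(p) = 0.263158 * (-1.335001) = -0.351316
sum(p*ln(p)) = (-0.319087) + (-0.351316) + (-0.246124) + (-0.297630) + (-0.351316) = -1.565473
H' = -(-1.565473) = 1.565473 ≈ 1.5655

1.5655


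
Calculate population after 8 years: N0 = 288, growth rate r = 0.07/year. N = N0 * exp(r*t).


r*t = 0.07 * 8 = 0.56
exp(0.56) = 1.75067
N = 288 * 1.75067 = 504.193 ≈ 504

504


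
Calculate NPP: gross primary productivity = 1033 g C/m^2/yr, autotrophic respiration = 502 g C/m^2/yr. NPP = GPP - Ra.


NPP = GPP - Ra = 1033 - 502 = 531 g C/m^2/yr

531 g C/m^2/yr


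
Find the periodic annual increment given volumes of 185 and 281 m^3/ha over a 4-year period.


PAI = (V2 - V1) / period = (281 - 185) / 4 = 96 / 4 = 24.00 m^3/ha/yr

24.00 m^3/ha/yr


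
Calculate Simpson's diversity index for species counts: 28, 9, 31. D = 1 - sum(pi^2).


Total N = 28 + 9 + 31 = 68
Per-species terms:
  p = 28/68 = 0.411765; p^2 = 0.411765^2 = 0.169550
  p = 9/68 = 0.132353; p^2 = 0.132353^2 = 0.017517
  p = 31/68 = 0.455882; p^2 = 0.455882^2 = 0.207828
sum(p^2) = 0.169550 + 0.017517 + 0.207828 = 0.394895
D = 1 - 0.394895 = 0.605105 ≈ 0.6051

0.6051


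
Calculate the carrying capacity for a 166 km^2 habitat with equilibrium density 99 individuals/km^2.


K = 99 * 166 = 16434 individuals

16434 individuals


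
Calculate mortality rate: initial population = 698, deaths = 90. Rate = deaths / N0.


Mortality rate = 90 / 698 = 0.128940 ≈ 0.1289

0.1289


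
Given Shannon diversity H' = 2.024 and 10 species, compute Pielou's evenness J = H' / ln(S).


ln(10) = 2.30259
J = H' / ln(S) = 2.024 / 2.30259 = 0.879010 ≈ 0.8790

0.8790


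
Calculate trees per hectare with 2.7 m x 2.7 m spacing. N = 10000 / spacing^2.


N = 10000 / 2.7^2 = 10000 / 7.29 = 1371.74 ≈ 1372 trees/ha

1372 trees/ha


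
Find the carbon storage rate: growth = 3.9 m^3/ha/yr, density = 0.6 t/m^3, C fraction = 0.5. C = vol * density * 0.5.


C = 3.9 * 0.6 * 0.5 = 1.17 t C/ha/yr

1.17 t C/ha/yr


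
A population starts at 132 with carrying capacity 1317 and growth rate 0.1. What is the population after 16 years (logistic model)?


(K - N0)/N0 = (1317 - 132)/132 = 1185/132 = 8.97727
r*t = 0.1 * 16 = 1.6; exp(-1.6) = 0.201897
8.97727 * 0.201897 = 1.81248
1 + 1.81248 = 2.81248
N = 1317 / 2.81248 = 468.270 ≈ 468

468


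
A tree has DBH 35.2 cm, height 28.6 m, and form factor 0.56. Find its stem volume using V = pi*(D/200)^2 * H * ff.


(D/200)^2 = (35.2/200)^2 = 0.176^2 = 0.030976
BA = 3.141593 * 0.030976 = 0.0973140 m^2
V = 0.0973140 * 28.6 * 0.56 = 1.55858 ≈ 1.559 m^3

1.559 m^3


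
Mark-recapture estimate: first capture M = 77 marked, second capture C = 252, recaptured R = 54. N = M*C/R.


N = M * C / R = 77 * 252 / 54 = 19404 / 54 = 359.33 ≈ 359

359 individuals


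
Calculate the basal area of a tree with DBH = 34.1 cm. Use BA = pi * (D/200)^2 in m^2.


D/200 = 34.1/200 = 0.1705 m
(D/200)^2 = 0.1705^2 = 0.02907025
BA = 3.141593 * 0.02907025 = 0.0913269 ≈ 0.0913 m^2

0.0913 m^2


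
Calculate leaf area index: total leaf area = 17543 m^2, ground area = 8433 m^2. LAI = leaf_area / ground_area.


LAI = 17543 / 8433 = 2.0803 ≈ 2.08

2.08


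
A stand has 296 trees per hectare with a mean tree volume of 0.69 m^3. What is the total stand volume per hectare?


V_stand = 296 * 0.69 = 204.24 ≈ 204.2 m^3/ha

204.2 m^3/ha


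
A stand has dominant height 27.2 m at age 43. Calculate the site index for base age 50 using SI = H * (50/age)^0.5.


50/43 = 1.16279
(1.16279)^0.5 = 1.07833
SI = 27.2 * 1.07833 = 29.3306 ≈ 29.3 m

29.3 m


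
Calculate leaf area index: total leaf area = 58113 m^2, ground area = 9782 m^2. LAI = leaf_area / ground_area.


LAI = 58113 / 9782 = 5.9408 ≈ 5.94

5.94


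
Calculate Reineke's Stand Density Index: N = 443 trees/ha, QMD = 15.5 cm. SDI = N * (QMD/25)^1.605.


QMD/25 = 15.5/25 = 0.62
(0.62)^1.605 = exp(1.605 * ln(0.62)) = exp(1.605 * (-0.478036)) = exp(-0.767248) = 0.464289
SDI = 443 * 0.464289 = 205.680 ≈ 206

206


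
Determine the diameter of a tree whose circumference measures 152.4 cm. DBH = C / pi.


DBH = C / pi = 152.4 / 3.141593 = 48.5104 ≈ 48.51 cm

48.51 cm


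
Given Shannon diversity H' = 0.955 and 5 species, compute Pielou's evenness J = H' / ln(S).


ln(5) = 1.60944
J = H' / ln(S) = 0.955 / 1.60944 = 0.593374 ≈ 0.5934

0.5934


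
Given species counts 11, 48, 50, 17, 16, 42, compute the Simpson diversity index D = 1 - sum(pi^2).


Total N = 11 + 48 + 50 + 17 + 16 + 42 = 184
Per-species terms:
  p = 11/184 = 0.059783; p^2 = 0.059783^2 = 0.003574
  p = 48/184 = 0.260870; p^2 = 0.260870^2 = 0.068053
  p = 50/184 = 0.271739; p^2 = 0.271739^2 = 0.073842
  p = 17/184 = 0.092391; p^2 = 0.092391^2 = 0.008536
  p = 16/184 = 0.086957; p^2 = 0.086957^2 = 0.007562
  p = 42/184 = 0.228261; p^2 = 0.228261^2 = 0.052103
sum(p^2) = 0.003574 + 0.068053 + 0.073842 + 0.008536 + 0.007562 + 0.052103 = 0.213670
D = 1 - 0.213670 = 0.786330 ≈ 0.7863

0.7863


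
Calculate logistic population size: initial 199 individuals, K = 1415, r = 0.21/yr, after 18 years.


(K - N0)/N0 = (1415 - 199)/199 = 1216/199 = 6.11055
r*t = 0.21 * 18 = 3.78; exp(-3.78) = 0.0228227
6.11055 * 0.0228227 = 0.139459
1 + 0.139459 = 1.13946
N = 1415 / 1.13946 = 1241.82 ≈ 1242

1242


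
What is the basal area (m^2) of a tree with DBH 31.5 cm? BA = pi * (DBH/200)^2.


D/200 = 31.5/200 = 0.1575 m
(D/200)^2 = 0.1575^2 = 0.02480625
BA = 3.141593 * 0.02480625 = 0.0779311 ≈ 0.0779 m^2

0.0779 m^2


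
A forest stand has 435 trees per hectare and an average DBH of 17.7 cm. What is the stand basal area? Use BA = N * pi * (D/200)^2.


(D/200)^2 = (17.7/200)^2 = 0.0885^2 = 0.00783225
Individual BA = 3.141593 * 0.00783225 = 0.0246057 m^2
Stand BA = 435 * 0.0246057 = 10.7035 ≈ 10.70 m^2/ha

10.70 m^2/ha


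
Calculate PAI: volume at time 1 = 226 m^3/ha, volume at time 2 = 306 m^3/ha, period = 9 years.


PAI = (V2 - V1) / period = (306 - 226) / 9 = 80 / 9 = 8.8889 ≈ 8.89 m^3/ha/yr

8.89 m^3/ha/yr


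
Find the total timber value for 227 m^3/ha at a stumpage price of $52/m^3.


Value = 227 * 52 = $11804/ha

$11804/ha


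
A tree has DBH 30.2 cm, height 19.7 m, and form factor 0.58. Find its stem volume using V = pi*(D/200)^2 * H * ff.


(D/200)^2 = (30.2/200)^2 = 0.151^2 = 0.022801
BA = 3.141593 * 0.022801 = 0.0716315 m^2
V = 0.0716315 * 19.7 * 0.58 = 0.818462 ≈ 0.818 m^3

0.818 m^3


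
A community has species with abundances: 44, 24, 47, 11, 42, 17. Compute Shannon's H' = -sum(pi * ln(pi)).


Total N = 44 + 24 + 47 + 11 + 42 + 17 = 185
Per-species terms:
  p = 44/185 = 0.237838; ln(p) = -1.436166; p*ln(p) = 0.237838 * (-1.436166) = -0.341575
  p = 24/185 = 0.129730; ln(p) = -2.042300; p*ln(p) = 0.129730 * (-2.042300) = -0.264948
  p = 47/185 = 0.254054; ln(p) = -1.370208; p*ln(p) = 0.254054 * (-1.370208) = -0.348107
  p = 11/185 = 0.059459; ln(p) = -2.822468; p*ln(p) = 0.059459 * (-2.822468) = -0.167821
  p = 42/185 = 0.227027; ln(p) = -1.482686; p*ln(p) = 0.227027 * (-1.482686) = -0.336610
  p = 17/185 = 0.091892; ln(p) = -2.387141; p*ln(p) = 0.091892 * (-2.387141) = -0.219359
sum(p*ln(p)) = (-0.341575) + (-0.264948) + (-0.348107) + (-0.167821) + (-0.336610) + (-0.219359) = -1.678420
H' = -(-1.678420) = 1.678420 ≈ 1.6784

1.6784


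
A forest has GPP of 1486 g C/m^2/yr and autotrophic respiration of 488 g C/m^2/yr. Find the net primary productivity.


NPP = GPP - Ra = 1486 - 488 = 998 g C/m^2/yr

998 g C/m^2/yr


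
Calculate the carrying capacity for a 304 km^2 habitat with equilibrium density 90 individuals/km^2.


K = 90 * 304 = 27360 individuals

27360 individuals


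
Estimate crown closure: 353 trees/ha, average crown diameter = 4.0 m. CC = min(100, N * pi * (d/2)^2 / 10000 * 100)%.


(d/2)^2 = (4.0/2)^2 = 2^2 = 4
Crown area = 3.141593 * 4 = 12.5664 m^2
N * area / 10000 * 100 = 353 * 12.5664 / 10000 * 100 = 44.3594
CC = min(100, 44.3594) = 44.3594 ≈ 44.4%

44.4%


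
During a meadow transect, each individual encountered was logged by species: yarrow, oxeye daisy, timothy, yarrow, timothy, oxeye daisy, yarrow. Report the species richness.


Total individuals logged = 7
Distinct species (count of individuals): yarrow (3), oxeye daisy (2), timothy (2)
Species richness = number of distinct species = 3

3


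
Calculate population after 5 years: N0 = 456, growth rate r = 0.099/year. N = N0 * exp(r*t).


r*t = 0.099 * 5 = 0.495
exp(0.495) = 1.64050
N = 456 * 1.64050 = 748.068 ≈ 748

748


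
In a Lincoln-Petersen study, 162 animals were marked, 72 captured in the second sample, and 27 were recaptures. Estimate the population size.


N = M * C / R = 162 * 72 / 27 = 11664 / 27 = 432

432 individuals


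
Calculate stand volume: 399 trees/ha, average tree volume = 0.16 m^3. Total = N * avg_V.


V_stand = 399 * 0.16 = 63.84 ≈ 63.8 m^3/ha

63.8 m^3/ha


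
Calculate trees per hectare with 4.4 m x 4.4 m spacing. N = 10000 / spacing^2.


N = 10000 / 4.4^2 = 10000 / 19.36 = 516.529 ≈ 517 trees/ha

517 trees/ha


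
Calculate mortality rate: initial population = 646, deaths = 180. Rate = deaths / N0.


Mortality rate = 180 / 646 = 0.278638 ≈ 0.2786

0.2786


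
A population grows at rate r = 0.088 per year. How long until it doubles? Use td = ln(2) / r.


td = ln(2) / 0.088 = 0.693147 / 0.088 = 7.87667 ≈ 7.9 years

7.9 years


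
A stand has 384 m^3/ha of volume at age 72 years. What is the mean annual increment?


MAI = 384 / 72 = 5.3333 ≈ 5.33 m^3/ha/yr

5.33 m^3/ha/yr


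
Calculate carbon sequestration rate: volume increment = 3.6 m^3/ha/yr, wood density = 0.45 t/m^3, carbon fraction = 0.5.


C = 3.6 * 0.45 * 0.5 = 0.81 t C/ha/yr

0.81 t C/ha/yr


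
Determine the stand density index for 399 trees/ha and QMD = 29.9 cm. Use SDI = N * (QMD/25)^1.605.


QMD/25 = 29.9/25 = 1.196
(1.196)^1.605 = exp(1.605 * ln(1.196)) = exp(1.605 * 0.178983) = exp(0.287268) = 1.33278
SDI = 399 * 1.33278 = 531.779 ≈ 532

532


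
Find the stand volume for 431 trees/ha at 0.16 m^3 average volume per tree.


V_stand = 431 * 0.16 = 68.96 ≈ 69.0 m^3/ha

69.0 m^3/ha


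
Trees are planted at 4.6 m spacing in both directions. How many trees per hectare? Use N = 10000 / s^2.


N = 10000 / 4.6^2 = 10000 / 21.16 = 472.590 ≈ 473 trees/ha

473 trees/ha


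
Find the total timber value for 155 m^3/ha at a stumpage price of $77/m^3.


Value = 155 * 77 = $11935/ha

$11935/ha


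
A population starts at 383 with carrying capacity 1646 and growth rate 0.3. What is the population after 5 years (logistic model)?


(K - N0)/N0 = (1646 - 383)/383 = 1263/383 = 3.29765
r*t = 0.3 * 5 = 1.5; exp(-1.5) = 0.223130
3.29765 * 0.223130 = 0.735805
1 + 0.735805 = 1.73581
N = 1646 / 1.73581 = 948.260 ≈ 948

948


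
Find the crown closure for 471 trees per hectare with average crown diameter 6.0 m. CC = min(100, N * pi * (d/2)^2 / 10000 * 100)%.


(d/2)^2 = (6.0/2)^2 = 3^2 = 9
Crown area = 3.141593 * 9 = 28.2743 m^2
N * area / 10000 * 100 = 471 * 28.2743 / 10000 * 100 = 133.172
CC = min(100, 133.172) = 100%

100%


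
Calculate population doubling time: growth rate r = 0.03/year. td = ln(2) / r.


td = ln(2) / 0.03 = 0.693147 / 0.03 = 23.1049 ≈ 23.1 years

23.1 years


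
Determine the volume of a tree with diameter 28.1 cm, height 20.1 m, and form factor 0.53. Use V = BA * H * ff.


(D/200)^2 = (28.1/200)^2 = 0.1405^2 = 0.01974025
BA = 3.141593 * 0.01974025 = 0.0620158 m^2
V = 0.0620158 * 20.1 * 0.53 = 0.660654 ≈ 0.661 m^3

0.661 m^3


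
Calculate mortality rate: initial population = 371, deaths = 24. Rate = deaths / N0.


Mortality rate = 24 / 371 = 0.064690 ≈ 0.0647

0.0647


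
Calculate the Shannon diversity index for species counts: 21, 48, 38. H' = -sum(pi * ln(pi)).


Total N = 21 + 48 + 38 = 107
Per-species terms:
  p = 21/107 = 0.196262; ln(p) = -1.628305; p*ln(p) = 0.196262 * (-1.628305) = -0.319574
  p = 48/107 = 0.448598; ln(p) = -0.801628; p*ln(p) = 0.448598 * (-0.801628) = -0.359609
  p = 38/107 = 0.355140; ln(p) = -1.035243; p*ln(p) = 0.355140 * (-1.035243) = -0.367656
sum(p*ln(p)) = (-0.319574) + (-0.359609) + (-0.367656) = -1.046839
H' = -(-1.046839) = 1.046839 ≈ 1.0468

1.0468


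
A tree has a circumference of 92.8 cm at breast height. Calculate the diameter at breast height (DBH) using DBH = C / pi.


DBH = C / pi = 92.8 / 3.141593 = 29.5392 ≈ 29.54 cm

29.54 cm


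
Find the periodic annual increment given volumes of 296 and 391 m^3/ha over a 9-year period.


PAI = (V2 - V1) / period = (391 - 296) / 9 = 95 / 9 = 10.5556 ≈ 10.56 m^3/ha/yr

10.56 m^3/ha/yr


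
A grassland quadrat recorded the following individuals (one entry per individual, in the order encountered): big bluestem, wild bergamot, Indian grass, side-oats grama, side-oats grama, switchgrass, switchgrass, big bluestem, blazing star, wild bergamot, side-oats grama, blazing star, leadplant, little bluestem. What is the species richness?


Total individuals logged = 14
Distinct species (count of individuals): big bluestem (2), wild bergamot (2), Indian grass (1), side-oats grama (3), switchgrass (2), blazing star (2), leadplant (1), little bluestem (1)
Species richness = number of distinct species = 8

8


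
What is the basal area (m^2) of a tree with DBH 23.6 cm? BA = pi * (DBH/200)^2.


D/200 = 23.6/200 = 0.118 m
(D/200)^2 = 0.118^2 = 0.013924
BA = 3.141593 * 0.013924 = 0.0437435 ≈ 0.0437 m^2

0.0437 m^2


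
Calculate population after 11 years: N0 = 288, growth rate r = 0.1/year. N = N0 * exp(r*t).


r*t = 0.1 * 11 = 1.1
exp(1.1) = 3.00417
N = 288 * 3.00417 = 865.201 ≈ 865

865


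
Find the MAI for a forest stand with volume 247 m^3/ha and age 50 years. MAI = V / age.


MAI = 247 / 50 = 4.94 m^3/ha/yr

4.94 m^3/ha/yr


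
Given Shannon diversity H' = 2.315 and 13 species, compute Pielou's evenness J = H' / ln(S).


ln(13) = 2.56495
J = H' / ln(S) = 2.315 / 2.56495 = 0.902552 ≈ 0.9026

0.9026


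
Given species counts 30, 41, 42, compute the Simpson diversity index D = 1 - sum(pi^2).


Total N = 30 + 41 + 42 = 113
Per-species terms:
  p = 30/113 = 0.265487; p^2 = 0.265487^2 = 0.070483
  p = 41/113 = 0.362832; p^2 = 0.362832^2 = 0.131647
  p = 42/113 = 0.371681; p^2 = 0.371681^2 = 0.138147
sum(p^2) = 0.070483 + 0.131647 + 0.138147 = 0.340277
D = 1 - 0.340277 = 0.659723 ≈ 0.6597

0.6597


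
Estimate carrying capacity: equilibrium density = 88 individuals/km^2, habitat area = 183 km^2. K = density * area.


K = 88 * 183 = 16104 individuals

16104 individuals


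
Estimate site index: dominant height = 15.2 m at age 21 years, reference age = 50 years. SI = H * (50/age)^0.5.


50/21 = 2.38095
(2.38095)^0.5 = 1.54303
SI = 15.2 * 1.54303 = 23.4541 ≈ 23.5 m

23.5 m


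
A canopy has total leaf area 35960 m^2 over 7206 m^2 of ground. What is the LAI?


LAI = 35960 / 7206 = 4.9903 ≈ 4.99

4.99


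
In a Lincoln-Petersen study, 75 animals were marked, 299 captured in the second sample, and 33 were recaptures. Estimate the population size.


N = M * C / R = 75 * 299 / 33 = 22425 / 33 = 679.55 ≈ 680

680 individuals


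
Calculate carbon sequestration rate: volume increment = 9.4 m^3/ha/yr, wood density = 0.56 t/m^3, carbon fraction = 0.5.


C = 9.4 * 0.56 * 0.5 = 2.632 ≈ 2.63 t C/ha/yr

2.63 t C/ha/yr


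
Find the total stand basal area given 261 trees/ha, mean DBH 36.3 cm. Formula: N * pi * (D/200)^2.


(D/200)^2 = (36.3/200)^2 = 0.1815^2 = 0.03294225
Individual BA = 3.141593 * 0.03294225 = 0.103491 m^2
Stand BA = 261 * 0.103491 = 27.0112 ≈ 27.01 m^2/ha

27.01 m^2/ha


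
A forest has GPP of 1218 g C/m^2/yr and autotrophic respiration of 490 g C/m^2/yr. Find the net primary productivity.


NPP = GPP - Ra = 1218 - 490 = 728 g C/m^2/yr

728 g C/m^2/yr


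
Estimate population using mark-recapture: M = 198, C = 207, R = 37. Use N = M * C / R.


N = M * C / R = 198 * 207 / 37 = 40986 / 37 = 1107.73 ≈ 1108

1108 individuals


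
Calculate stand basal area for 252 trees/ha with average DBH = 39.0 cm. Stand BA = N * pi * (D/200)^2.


(D/200)^2 = (39.0/200)^2 = 0.195^2 = 0.038025
Individual BA = 3.141593 * 0.038025 = 0.119459 m^2
Stand BA = 252 * 0.119459 = 30.1037 ≈ 30.10 m^2/ha

30.10 m^2/ha


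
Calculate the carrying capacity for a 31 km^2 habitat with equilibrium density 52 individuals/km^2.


K = 52 * 31 = 1612 individuals

1612 individuals


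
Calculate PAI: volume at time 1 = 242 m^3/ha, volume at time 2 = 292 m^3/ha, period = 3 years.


PAI = (V2 - V1) / period = (292 - 242) / 3 = 50 / 3 = 16.6667 ≈ 16.67 m^3/ha/yr

16.67 m^3/ha/yr


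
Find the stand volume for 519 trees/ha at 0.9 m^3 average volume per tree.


V_stand = 519 * 0.9 = 467.1 m^3/ha

467.1 m^3/ha


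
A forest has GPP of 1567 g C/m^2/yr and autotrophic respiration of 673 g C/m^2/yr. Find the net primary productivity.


NPP = GPP - Ra = 1567 - 673 = 894 g C/m^2/yr

894 g C/m^2/yr


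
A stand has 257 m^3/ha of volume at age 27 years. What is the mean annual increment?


MAI = 257 / 27 = 9.5185 ≈ 9.52 m^3/ha/yr

9.52 m^3/ha/yr


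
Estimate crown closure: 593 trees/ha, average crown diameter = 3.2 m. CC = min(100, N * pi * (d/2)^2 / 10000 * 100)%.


(d/2)^2 = (3.2/2)^2 = 1.6^2 = 2.56
Crown area = 3.141593 * 2.56 = 8.04248 m^2
N * area / 10000 * 100 = 593 * 8.04248 / 10000 * 100 = 47.6919
CC = min(100, 47.6919) = 47.6919 ≈ 47.7%

47.7%


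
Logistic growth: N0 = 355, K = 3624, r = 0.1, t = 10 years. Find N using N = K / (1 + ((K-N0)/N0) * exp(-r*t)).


(K - N0)/N0 = (3624 - 355)/355 = 3269/355 = 9.20845
r*t = 0.1 * 10 = 1; exp(-1) = 0.367879
9.20845 * 0.367879 = 3.38760
1 + 3.38760 = 4.38760
N = 3624 / 4.38760 = 825.964 ≈ 826

826


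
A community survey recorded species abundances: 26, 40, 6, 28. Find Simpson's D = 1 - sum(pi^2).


Total N = 26 + 40 + 6 + 28 = 100
Per-species terms:
  p = 26/100 = 0.260000; p^2 = 0.260000^2 = 0.067600
  p = 40/100 = 0.400000; p^2 = 0.400000^2 = 0.160000
  p = 6/100 = 0.060000; p^2 = 0.060000^2 = 0.003600
  p = 28/100 = 0.280000; p^2 = 0.280000^2 = 0.078400
sum(p^2) = 0.067600 + 0.160000 + 0.003600 + 0.078400 = 0.309600
D = 1 - 0.309600 = 0.690400 ≈ 0.6904

0.6904


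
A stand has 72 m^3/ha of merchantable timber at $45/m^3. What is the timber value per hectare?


Value = 72 * 45 = $3240/ha

$3240/ha


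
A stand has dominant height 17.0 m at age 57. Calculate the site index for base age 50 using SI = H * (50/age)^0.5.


50/57 = 0.877193
(0.877193)^0.5 = 0.936586
SI = 17.0 * 0.936586 = 15.9220 ≈ 15.9 m

15.9 m


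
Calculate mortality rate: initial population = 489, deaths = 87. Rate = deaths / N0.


Mortality rate = 87 / 489 = 0.177914 ≈ 0.1779

0.1779


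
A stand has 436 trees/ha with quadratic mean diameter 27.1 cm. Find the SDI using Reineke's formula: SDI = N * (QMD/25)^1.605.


QMD/25 = 27.1/25 = 1.084
(1.084)^1.605 = exp(1.605 * ln(1.084)) = exp(1.605 * 0.0806579) = exp(0.129456) = 1.13821
SDI = 436 * 1.13821 = 496.260 ≈ 496

496


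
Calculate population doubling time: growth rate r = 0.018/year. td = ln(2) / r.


td = ln(2) / 0.018 = 0.693147 / 0.018 = 38.5082 ≈ 38.5 years

38.5 years


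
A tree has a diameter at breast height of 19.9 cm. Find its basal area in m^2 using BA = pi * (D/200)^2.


D/200 = 19.9/200 = 0.0995 m
(D/200)^2 = 0.0995^2 = 0.00990025
BA = 3.141593 * 0.00990025 = 0.0311026 ≈ 0.0311 m^2

0.0311 m^2


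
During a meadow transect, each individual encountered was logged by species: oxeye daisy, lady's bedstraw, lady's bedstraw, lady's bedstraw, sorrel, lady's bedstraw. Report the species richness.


Total individuals logged = 6
Distinct species (count of individuals): oxeye daisy (1), lady's bedstraw (4), sorrel (1)
Species richness = number of distinct species = 3

3


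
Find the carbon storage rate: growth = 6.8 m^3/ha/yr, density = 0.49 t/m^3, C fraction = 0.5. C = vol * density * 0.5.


C = 6.8 * 0.49 * 0.5 = 1.666 ≈ 1.67 t C/ha/yr

1.67 t C/ha/yr


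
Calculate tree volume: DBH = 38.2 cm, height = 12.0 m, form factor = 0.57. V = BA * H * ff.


(D/200)^2 = (38.2/200)^2 = 0.191^2 = 0.036481
BA = 3.141593 * 0.036481 = 0.114608 m^2
V = 0.114608 * 12.0 * 0.57 = 0.783919 ≈ 0.784 m^3

0.784 m^3


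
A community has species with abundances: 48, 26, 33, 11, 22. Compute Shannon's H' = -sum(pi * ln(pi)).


Total N = 48 + 26 + 33 + 11 + 22 = 140
Per-species terms:
  p = 48/140 = 0.342857; ln(p) = -1.070442; p*ln(p) = 0.342857 * (-1.070442) = -0.367009
  p = 26/140 = 0.185714; ln(p) = -1.683547; p*ln(p) = 0.185714 * (-1.683547) = -0.312658
  p = 33/140 = 0.235714; ln(p) = -1.445136; p*ln(p) = 0.235714 * (-1.445136) = -0.340639
  p = 11/140 = 0.078571; ln(p) = -2.543753; p*ln(p) = 0.078571 * (-2.543753) = -0.199865
  p = 22/140 = 0.157143; ln(p) = -1.850599; p*ln(p) = 0.157143 * (-1.850599) = -0.290809
sum(p*ln(p)) = (-0.367009) + (-0.312658) + (-0.340639) + (-0.199865) + (-0.290809) = -1.510980
H' = -(-1.510980) = 1.510980 ≈ 1.5110

1.5110


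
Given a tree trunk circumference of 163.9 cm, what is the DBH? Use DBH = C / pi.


DBH = C / pi = 163.9 / 3.141593 = 52.1710 ≈ 52.17 cm

52.17 cm


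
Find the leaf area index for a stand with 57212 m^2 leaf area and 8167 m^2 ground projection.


LAI = 57212 / 8167 = 7.0053 ≈ 7.01

7.01


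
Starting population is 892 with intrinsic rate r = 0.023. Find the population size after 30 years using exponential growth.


r*t = 0.023 * 30 = 0.69
exp(0.69) = 1.99372
N = 892 * 1.99372 = 1778.40 ≈ 1778

1778


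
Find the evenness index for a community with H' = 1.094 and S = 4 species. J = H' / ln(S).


ln(4) = 1.38629
J = H' / ln(S) = 1.094 / 1.38629 = 0.789157 ≈ 0.7892

0.7892


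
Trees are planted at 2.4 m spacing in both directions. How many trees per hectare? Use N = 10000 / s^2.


N = 10000 / 2.4^2 = 10000 / 5.76 = 1736.11 ≈ 1736 trees/ha

1736 trees/ha


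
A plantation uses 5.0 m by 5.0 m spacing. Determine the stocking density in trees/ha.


N = 10000 / 5.0^2 = 10000 / 25 = 400.000 ≈ 400 trees/ha

400 trees/ha


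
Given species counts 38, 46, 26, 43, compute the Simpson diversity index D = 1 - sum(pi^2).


Total N = 38 + 46 + 26 + 43 = 153
Per-species terms:
  p = 38/153 = 0.248366; p^2 = 0.248366^2 = 0.061686
  p = 46/153 = 0.300654; p^2 = 0.300654^2 = 0.090393
  p = 26/153 = 0.169935; p^2 = 0.169935^2 = 0.028878
  p = 43/153 = 0.281046; p^2 = 0.281046^2 = 0.078987
sum(p^2) = 0.061686 + 0.090393 + 0.028878 + 0.078987 = 0.259944
D = 1 - 0.259944 = 0.740056 ≈ 0.7401

0.7401


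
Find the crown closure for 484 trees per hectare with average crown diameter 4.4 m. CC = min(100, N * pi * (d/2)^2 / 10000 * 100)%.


(d/2)^2 = (4.4/2)^2 = 2.2^2 = 4.84
Crown area = 3.141593 * 4.84 = 15.2053 m^2
N * area / 10000 * 100 = 484 * 15.2053 / 10000 * 100 = 73.5937
CC = min(100, 73.5937) = 73.5937 ≈ 73.6%

73.6%


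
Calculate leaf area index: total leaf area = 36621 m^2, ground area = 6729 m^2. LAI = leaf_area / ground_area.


LAI = 36621 / 6729 = 5.4423 ≈ 5.44

5.44


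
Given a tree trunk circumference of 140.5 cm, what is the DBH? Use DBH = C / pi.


DBH = C / pi = 140.5 / 3.141593 = 44.7225 ≈ 44.72 cm

44.72 cm


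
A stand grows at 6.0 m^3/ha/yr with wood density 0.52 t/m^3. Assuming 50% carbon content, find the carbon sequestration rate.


C = 6.0 * 0.52 * 0.5 = 1.56 t C/ha/yr

1.56 t C/ha/yr


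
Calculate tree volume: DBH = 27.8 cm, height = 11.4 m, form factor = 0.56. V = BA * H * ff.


(D/200)^2 = (27.8/200)^2 = 0.139^2 = 0.019321
BA = 3.141593 * 0.019321 = 0.0606987 m^2
V = 0.0606987 * 11.4 * 0.56 = 0.387501 ≈ 0.388 m^3

0.388 m^3


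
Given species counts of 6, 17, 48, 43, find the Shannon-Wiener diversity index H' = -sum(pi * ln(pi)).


Total N = 6 + 17 + 48 + 43 = 114
Per-species terms:
  p = 6/114 = 0.052632; ln(p) = -2.944431; p*ln(p) = 0.052632 * (-2.944431) = -0.154971
  p = 17/114 = 0.149123; ln(p) = -1.902984; p*ln(p) = 0.149123 * (-1.902984) = -0.283779
  p = 48/114 = 0.421053; ln(p) = -0.864997; p*ln(p) = 0.421053 * (-0.864997) = -0.364210
  p = 43/114 = 0.377193; ln(p) = -0.974998; p*ln(p) = 0.377193 * (-0.974998) = -0.367762
sum(p*ln(p)) = (-0.154971) + (-0.283779) + (-0.364210) + (-0.367762) = -1.170722
H' = -(-1.170722) = 1.170722 ≈ 1.1707

1.1707


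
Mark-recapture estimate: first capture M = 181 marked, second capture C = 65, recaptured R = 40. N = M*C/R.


N = M * C / R = 181 * 65 / 40 = 11765 / 40 = 294.13 ≈ 294

294 individuals


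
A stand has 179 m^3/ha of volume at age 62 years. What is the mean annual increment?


MAI = 179 / 62 = 2.8871 ≈ 2.89 m^3/ha/yr

2.89 m^3/ha/yr


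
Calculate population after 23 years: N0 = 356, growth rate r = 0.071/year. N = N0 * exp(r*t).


r*t = 0.071 * 23 = 1.633
exp(1.633) = 5.11921
N = 356 * 5.11921 = 1822.44 ≈ 1822

1822


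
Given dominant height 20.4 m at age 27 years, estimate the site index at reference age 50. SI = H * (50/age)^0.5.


50/27 = 1.85185
(1.85185)^0.5 = 1.36083
SI = 20.4 * 1.36083 = 27.7609 ≈ 27.8 m

27.8 m


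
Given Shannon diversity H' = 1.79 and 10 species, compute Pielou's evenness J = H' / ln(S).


ln(10) = 2.30259
J = H' / ln(S) = 1.79 / 2.30259 = 0.777385 ≈ 0.7774

0.7774


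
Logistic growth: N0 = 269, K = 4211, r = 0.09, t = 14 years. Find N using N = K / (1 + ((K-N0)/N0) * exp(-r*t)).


(K - N0)/N0 = (4211 - 269)/269 = 3942/269 = 14.6543
r*t = 0.09 * 14 = 1.26; exp(-1.26) = 0.283654
14.6543 * 0.283654 = 4.15675
1 + 4.15675 = 5.15675
N = 4211 / 5.15675 = 816.600 ≈ 817

817


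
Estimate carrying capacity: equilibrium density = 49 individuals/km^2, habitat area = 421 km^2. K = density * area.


K = 49 * 421 = 20629 individuals

20629 individuals


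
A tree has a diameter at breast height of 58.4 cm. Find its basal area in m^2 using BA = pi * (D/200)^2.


D/200 = 58.4/200 = 0.292 m
(D/200)^2 = 0.292^2 = 0.085264
BA = 3.141593 * 0.085264 = 0.267865 ≈ 0.2679 m^2

0.2679 m^2


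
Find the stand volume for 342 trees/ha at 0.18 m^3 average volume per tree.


V_stand = 342 * 0.18 = 61.56 ≈ 61.6 m^3/ha

61.6 m^3/ha


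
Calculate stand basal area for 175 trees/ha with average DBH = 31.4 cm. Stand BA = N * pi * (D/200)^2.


(D/200)^2 = (31.4/200)^2 = 0.157^2 = 0.024649
Individual BA = 3.141593 * 0.024649 = 0.0774371 m^2
Stand BA = 175 * 0.0774371 = 13.5515 ≈ 13.55 m^2/ha

13.55 m^2/ha


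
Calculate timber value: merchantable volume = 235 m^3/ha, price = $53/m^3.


Value = 235 * 53 = $12455/ha

$12455/ha


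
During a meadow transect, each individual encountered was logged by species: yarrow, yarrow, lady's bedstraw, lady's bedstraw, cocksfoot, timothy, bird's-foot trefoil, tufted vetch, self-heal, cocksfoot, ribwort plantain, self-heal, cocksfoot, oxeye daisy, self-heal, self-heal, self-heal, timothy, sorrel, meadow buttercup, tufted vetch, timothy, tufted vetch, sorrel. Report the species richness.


Total individuals logged = 24
Distinct species (count of individuals): yarrow (2), lady's bedstraw (2), cocksfoot (3), timothy (3), bird's-foot trefoil (1), tufted vetch (3), self-heal (5), ribwort plantain (1), oxeye daisy (1), sorrel (2), meadow buttercup (1)
Species richness = number of distinct species = 11

11
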